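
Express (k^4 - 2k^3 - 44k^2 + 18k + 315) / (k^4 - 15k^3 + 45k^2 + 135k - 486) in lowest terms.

By polynomial division,
  k^4 - 2k^3 - 44k^2 + 18k + 315 = (k^4 - 15k^3 + 45k^2 + 135k - 486) + (13k^3 - 89k^2 - 117k + 801)
  k^4 - 15k^3 + 45k^2 + 135k - 486 = ((1/13)k - 106/169)(13k^3 - 89k^2 - 117k + 801) + (-(308/169)k^2 + 2772/169)
  13k^3 - 89k^2 - 117k + 801 = (-(2197/308)k + 15041/308)(-(308/169)k^2 + 2772/169) + (0)
Last nonzero remainder: -(308/169)k^2 + 2772/169. Dividing through by -308/169 gives the monic gcd k^2 - 9.
Cancel k^2 - 9 from numerator and denominator to get the reduced form.

(k^2 - 2k - 35)/(k^2 - 15k + 54)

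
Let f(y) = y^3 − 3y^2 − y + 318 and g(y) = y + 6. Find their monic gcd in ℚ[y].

y + 6

Euclidean algorithm in ℚ[y]:
  y^3 − 3y^2 − y + 318 = (y^2 − 9y + 53)(y + 6) + (0)
The last nonzero remainder y + 6 is already monic.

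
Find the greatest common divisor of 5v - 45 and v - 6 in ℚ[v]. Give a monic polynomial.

1

Repeated division with remainder:
  5v - 45 = (5)(v - 6) + (-15)
  v - 6 = (-(1/15)v + 2/5)(-15) + (0)
The last nonzero remainder is the constant -15, so the polynomials are coprime and gcd = 1.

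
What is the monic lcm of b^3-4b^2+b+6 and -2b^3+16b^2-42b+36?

Apply the Euclidean algorithm:
  b^3-4b^2+b+6 = (-1/2)(-2b^3+16b^2-42b+36) + (4b^2-20b+24)
  -2b^3+16b^2-42b+36 = (-(1/2)b+3/2)(4b^2-20b+24) + (0)
Last nonzero remainder: 4b^2-20b+24. Dividing through by 4 gives the monic gcd b^2-5b+6.
Then lcm(f, g) = f·g / gcd(f, g); expanding and making the result monic gives the answer.

b^4-7b^3+13b^2+3b-18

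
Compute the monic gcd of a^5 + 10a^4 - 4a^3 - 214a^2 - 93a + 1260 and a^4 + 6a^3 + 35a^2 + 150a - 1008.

Euclidean algorithm in ℚ[a]:
  a^5 + 10a^4 - 4a^3 - 214a^2 - 93a + 1260 = (a + 4)(a^4 + 6a^3 + 35a^2 + 150a - 1008) + (-63a^3 - 504a^2 + 315a + 5292)
  a^4 + 6a^3 + 35a^2 + 150a - 1008 = (-(1/63)a + 2/63)(-63a^3 - 504a^2 + 315a + 5292) + (56a^2 + 224a - 1176)
  -63a^3 - 504a^2 + 315a + 5292 = (-(9/8)a - 9/2)(56a^2 + 224a - 1176) + (0)
Last nonzero remainder: 56a^2 + 224a - 1176. Dividing through by 56 gives the monic gcd a^2 + 4a - 21.

a^2 + 4a - 21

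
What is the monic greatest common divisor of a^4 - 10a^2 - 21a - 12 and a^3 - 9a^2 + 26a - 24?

a - 4

Apply the Euclidean algorithm:
  a^4 - 10a^2 - 21a - 12 = (a + 9)(a^3 - 9a^2 + 26a - 24) + (45a^2 - 231a + 204)
  a^3 - 9a^2 + 26a - 24 = ((1/45)a - 58/675)(45a^2 - 231a + 204) + ((364/225)a - 1456/225)
  45a^2 - 231a + 204 = ((10125/364)a - 11475/364)((364/225)a - 1456/225) + (0)
Last nonzero remainder: (364/225)a - 1456/225. Dividing through by 364/225 gives the monic gcd a - 4.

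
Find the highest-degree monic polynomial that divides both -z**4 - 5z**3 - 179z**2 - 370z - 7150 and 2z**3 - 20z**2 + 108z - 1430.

z**2 + z + 65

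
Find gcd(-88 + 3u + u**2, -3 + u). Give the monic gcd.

1

By polynomial division,
  u**2 + 3u - 88 = (u + 6)(u - 3) + (-70)
  u - 3 = (-(1/70)u + 3/70)(-70) + (0)
The last nonzero remainder is the constant -70, so the polynomials are coprime and gcd = 1.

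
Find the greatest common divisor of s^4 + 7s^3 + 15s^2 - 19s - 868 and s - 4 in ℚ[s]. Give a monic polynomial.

s - 4

Repeated division with remainder:
  s^4 + 7s^3 + 15s^2 - 19s - 868 = (s^3 + 11s^2 + 59s + 217)(s - 4) + (0)
The last nonzero remainder s - 4 is already monic.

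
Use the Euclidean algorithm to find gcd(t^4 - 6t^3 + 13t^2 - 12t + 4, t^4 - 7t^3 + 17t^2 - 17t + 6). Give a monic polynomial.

Repeated division with remainder:
  t^4 - 6t^3 + 13t^2 - 12t + 4 = (t^4 - 7t^3 + 17t^2 - 17t + 6) + (t^3 - 4t^2 + 5t - 2)
  t^4 - 7t^3 + 17t^2 - 17t + 6 = (t - 3)(t^3 - 4t^2 + 5t - 2) + (0)
The last nonzero remainder t^3 - 4t^2 + 5t - 2 is already monic.

t^3 - 4t^2 + 5t - 2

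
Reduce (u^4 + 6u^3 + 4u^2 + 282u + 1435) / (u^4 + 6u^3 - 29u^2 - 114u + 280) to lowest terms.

(u^2 - 6u + 41)/(u^2 - 6u + 8)

By polynomial division,
  u^4 + 6u^3 + 4u^2 + 282u + 1435 = (u^4 + 6u^3 - 29u^2 - 114u + 280) + (33u^2 + 396u + 1155)
  u^4 + 6u^3 - 29u^2 - 114u + 280 = ((1/33)u^2 - (2/11)u + 8/33)(33u^2 + 396u + 1155) + (0)
Last nonzero remainder: 33u^2 + 396u + 1155. Dividing through by 33 gives the monic gcd u^2 + 12u + 35.
Cancel u^2 + 12u + 35 from numerator and denominator to get the reduced form.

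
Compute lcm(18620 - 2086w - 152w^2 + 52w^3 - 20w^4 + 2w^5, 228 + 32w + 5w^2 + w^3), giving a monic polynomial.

By polynomial division,
  2w^5 - 20w^4 + 52w^3 - 152w^2 - 2086w + 18620 = (2w^2 - 30w + 138)(w^3 + 5w^2 + 32w + 228) + (-338w^2 + 338w - 12844)
  w^3 + 5w^2 + 32w + 228 = (-(1/338)w - 3/169)(-338w^2 + 338w - 12844) + (0)
Last nonzero remainder: -338w^2 + 338w - 12844. Dividing through by -338 gives the monic gcd w^2 - w + 38.
Then lcm(f, g) = f·g / gcd(f, g); expanding and making the result monic gives the answer.

55860 + 3052w - 1499w^2 + 80w^3 - 34w^4 - 4w^5 + w^6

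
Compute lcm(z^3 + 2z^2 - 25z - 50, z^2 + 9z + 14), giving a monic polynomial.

z^4 + 9z^3 - 11z^2 - 225z - 350

Apply the Euclidean algorithm:
  z^3 + 2z^2 - 25z - 50 = (z - 7)(z^2 + 9z + 14) + (24z + 48)
  z^2 + 9z + 14 = ((1/24)z + 7/24)(24z + 48) + (0)
Last nonzero remainder: 24z + 48. Dividing through by 24 gives the monic gcd z + 2.
Then lcm(f, g) = f·g / gcd(f, g); expanding and making the result monic gives the answer.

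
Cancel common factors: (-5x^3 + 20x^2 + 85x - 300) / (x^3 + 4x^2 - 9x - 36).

(-5x + 25)/(x + 3)

Euclidean algorithm in ℚ[x]:
  -5x^3 + 20x^2 + 85x - 300 = (-5)(x^3 + 4x^2 - 9x - 36) + (40x^2 + 40x - 480)
  x^3 + 4x^2 - 9x - 36 = ((1/40)x + 3/40)(40x^2 + 40x - 480) + (0)
Last nonzero remainder: 40x^2 + 40x - 480. Dividing through by 40 gives the monic gcd x^2 + x - 12.
Cancel x^2 + x - 12 from numerator and denominator to get the reduced form.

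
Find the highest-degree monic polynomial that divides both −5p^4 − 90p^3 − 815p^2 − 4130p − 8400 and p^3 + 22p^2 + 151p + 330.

Euclidean algorithm in ℚ[p]:
  −5p^4 − 90p^3 − 815p^2 − 4130p − 8400 = (−5p + 20)(p^3 + 22p^2 + 151p + 330) + (−500p^2 − 5500p − 15000)
  p^3 + 22p^2 + 151p + 330 = (−(1/500)p − 11/500)(−500p^2 − 5500p − 15000) + (0)
Last nonzero remainder: −500p^2 − 5500p − 15000. Dividing through by −500 gives the monic gcd p^2 + 11p + 30.

p^2 + 11p + 30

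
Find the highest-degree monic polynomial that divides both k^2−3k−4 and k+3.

1

Euclidean algorithm in ℚ[k]:
  k^2−3k−4 = (k−6)(k+3) + (14)
  k+3 = ((1/14)k+3/14)(14) + (0)
The last nonzero remainder is the constant 14, so the polynomials are coprime and gcd = 1.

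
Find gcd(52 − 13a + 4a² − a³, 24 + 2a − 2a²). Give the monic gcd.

−4 + a

Euclidean algorithm in ℚ[a]:
  −a³ + 4a² − 13a + 52 = ((1/2)a − 3/2)(−2a² + 2a + 24) + (−22a + 88)
  −2a² + 2a + 24 = ((1/11)a + 3/11)(−22a + 88) + (0)
Last nonzero remainder: −22a + 88. Dividing through by −22 gives the monic gcd a − 4.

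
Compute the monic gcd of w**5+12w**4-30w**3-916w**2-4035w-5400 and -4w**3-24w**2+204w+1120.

w**2+13w+40

Apply the Euclidean algorithm:
  w**5+12w**4-30w**3-916w**2-4035w-5400 = (-(1/4)w**2-(3/2)w+15/4)(-4w**3-24w**2+204w+1120) + (-240w**2-3120w-9600)
  -4w**3-24w**2+204w+1120 = ((1/60)w-7/60)(-240w**2-3120w-9600) + (0)
Last nonzero remainder: -240w**2-3120w-9600. Dividing through by -240 gives the monic gcd w**2+13w+40.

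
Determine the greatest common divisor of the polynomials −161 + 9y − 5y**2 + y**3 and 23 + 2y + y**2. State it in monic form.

Apply the Euclidean algorithm:
  y**3 − 5y**2 + 9y − 161 = (y − 7)(y**2 + 2y + 23) + (0)
The last nonzero remainder y**2 + 2y + 23 is already monic.

23 + 2y + y**2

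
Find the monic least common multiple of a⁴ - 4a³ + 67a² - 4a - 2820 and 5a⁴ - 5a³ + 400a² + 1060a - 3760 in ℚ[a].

Euclidean algorithm in ℚ[a]:
  a⁴ - 4a³ + 67a² - 4a - 2820 = (1/5)(5a⁴ - 5a³ + 400a² + 1060a - 3760) + (-3a³ - 13a² - 216a - 2068)
  5a⁴ - 5a³ + 400a² + 1060a - 3760 = (-(5/3)a + 80/9)(-3a³ - 13a² - 216a - 2068) + ((1400/9)a² - (1400/3)a + 131600/9)
  -3a³ - 13a² - 216a - 2068 = (-(27/1400)a - 99/700)((1400/9)a² - (1400/3)a + 131600/9) + (0)
Last nonzero remainder: (1400/9)a² - (1400/3)a + 131600/9. Dividing through by 1400/9 gives the monic gcd a² - 3a + 94.
Then lcm(f, g) = f·g / gcd(f, g); expanding and making the result monic gives the answer.

a⁶ - 2a⁵ + 51a⁴ + 162a³ - 3364a² - 5608a + 22560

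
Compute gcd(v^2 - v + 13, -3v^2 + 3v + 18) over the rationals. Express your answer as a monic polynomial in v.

Repeated division with remainder:
  v^2 - v + 13 = (-1/3)(-3v^2 + 3v + 18) + (19)
  -3v^2 + 3v + 18 = (-(3/19)v^2 + (3/19)v + 18/19)(19) + (0)
The last nonzero remainder is the constant 19, so the polynomials are coprime and gcd = 1.

1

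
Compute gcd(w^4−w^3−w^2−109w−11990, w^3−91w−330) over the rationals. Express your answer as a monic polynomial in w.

w−11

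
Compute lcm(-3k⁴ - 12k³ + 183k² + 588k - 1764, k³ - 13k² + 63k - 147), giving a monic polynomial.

k⁶ - 2k⁵ - 64k⁴ + 254k³ + 483k² - 7644k + 12348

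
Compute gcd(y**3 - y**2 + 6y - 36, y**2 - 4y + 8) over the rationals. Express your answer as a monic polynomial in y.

By polynomial division,
  y**3 - y**2 + 6y - 36 = (y + 3)(y**2 - 4y + 8) + (10y - 60)
  y**2 - 4y + 8 = ((1/10)y + 1/5)(10y - 60) + (20)
  10y - 60 = ((1/2)y - 3)(20) + (0)
The last nonzero remainder is the constant 20, so the polynomials are coprime and gcd = 1.

1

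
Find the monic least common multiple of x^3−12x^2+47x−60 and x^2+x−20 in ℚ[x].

By polynomial division,
  x^3−12x^2+47x−60 = (x−13)(x^2+x−20) + (80x−320)
  x^2+x−20 = ((1/80)x+1/16)(80x−320) + (0)
Last nonzero remainder: 80x−320. Dividing through by 80 gives the monic gcd x−4.
Then lcm(f, g) = f·g / gcd(f, g); expanding and making the result monic gives the answer.

x^4−7x^3−13x^2+175x−300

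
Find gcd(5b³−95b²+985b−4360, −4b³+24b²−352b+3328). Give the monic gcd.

b−8

Apply the Euclidean algorithm:
  5b³−95b²+985b−4360 = (−5/4)(−4b³+24b²−352b+3328) + (−65b²+545b−200)
  −4b³+24b²−352b+3328 = ((4/65)b+124/845)(−65b²+545b−200) + (−(70924/169)b+567392/169)
  −65b²+545b−200 = ((10985/70924)b−4225/70924)(−(70924/169)b+567392/169) + (0)
Last nonzero remainder: −(70924/169)b+567392/169. Dividing through by −70924/169 gives the monic gcd b−8.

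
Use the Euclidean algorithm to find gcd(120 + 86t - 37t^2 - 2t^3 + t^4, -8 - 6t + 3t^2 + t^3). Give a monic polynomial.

Repeated division with remainder:
  t^4 - 2t^3 - 37t^2 + 86t + 120 = (t - 5)(t^3 + 3t^2 - 6t - 8) + (-16t^2 + 64t + 80)
  t^3 + 3t^2 - 6t - 8 = (-(1/16)t - 7/16)(-16t^2 + 64t + 80) + (27t + 27)
  -16t^2 + 64t + 80 = (-(16/27)t + 80/27)(27t + 27) + (0)
Last nonzero remainder: 27t + 27. Dividing through by 27 gives the monic gcd t + 1.

1 + t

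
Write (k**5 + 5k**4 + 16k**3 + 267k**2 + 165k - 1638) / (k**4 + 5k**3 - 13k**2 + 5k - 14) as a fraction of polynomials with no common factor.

(k**3 + 30k + 117)/(k**2 + 1)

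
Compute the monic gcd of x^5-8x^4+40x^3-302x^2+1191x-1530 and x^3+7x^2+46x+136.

Euclidean algorithm in ℚ[x]:
  x^5-8x^4+40x^3-302x^2+1191x-1530 = (x^2-15x+99)(x^3+7x^2+46x+136) + (-441x^2-1323x-14994)
  x^3+7x^2+46x+136 = (-(1/441)x-4/441)(-441x^2-1323x-14994) + (0)
Last nonzero remainder: -441x^2-1323x-14994. Dividing through by -441 gives the monic gcd x^2+3x+34.

x^2+3x+34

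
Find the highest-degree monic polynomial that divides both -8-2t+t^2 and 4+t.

1

Repeated division with remainder:
  t^2-2t-8 = (t-6)(t+4) + (16)
  t+4 = ((1/16)t+1/4)(16) + (0)
The last nonzero remainder is the constant 16, so the polynomials are coprime and gcd = 1.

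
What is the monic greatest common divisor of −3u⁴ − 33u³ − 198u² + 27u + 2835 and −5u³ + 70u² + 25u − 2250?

Euclidean algorithm in ℚ[u]:
  −3u⁴ − 33u³ − 198u² + 27u + 2835 = ((3/5)u + 15)(−5u³ + 70u² + 25u − 2250) + (−1263u² + 1002u + 36585)
  −5u³ + 70u² + 25u − 2250 = ((5/1263)u − 27800/531723)(−1263u² + 1002u + 36585) + (−(11954250/177241)u − 59771250/177241)
  −1263u² + 1002u + 36585 = ((74618461/3984750)u − 48032311/442750)(−(11954250/177241)u − 59771250/177241) + (0)
Last nonzero remainder: −(11954250/177241)u − 59771250/177241. Dividing through by −11954250/177241 gives the monic gcd u + 5.

u + 5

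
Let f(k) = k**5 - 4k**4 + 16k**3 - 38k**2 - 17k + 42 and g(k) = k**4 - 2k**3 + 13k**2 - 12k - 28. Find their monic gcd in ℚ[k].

k**3 + 13k + 14

Euclidean algorithm in ℚ[k]:
  k**5 - 4k**4 + 16k**3 - 38k**2 - 17k + 42 = (k - 2)(k**4 - 2k**3 + 13k**2 - 12k - 28) + (-k**3 - 13k - 14)
  k**4 - 2k**3 + 13k**2 - 12k - 28 = (-k + 2)(-k**3 - 13k - 14) + (0)
Last nonzero remainder: -k**3 - 13k - 14. Dividing through by -1 gives the monic gcd k**3 + 13k + 14.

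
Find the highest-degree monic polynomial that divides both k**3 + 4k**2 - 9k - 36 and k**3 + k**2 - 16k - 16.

By polynomial division,
  k**3 + 4k**2 - 9k - 36 = (k**3 + k**2 - 16k - 16) + (3k**2 + 7k - 20)
  k**3 + k**2 - 16k - 16 = ((1/3)k - 4/9)(3k**2 + 7k - 20) + (-(56/9)k - 224/9)
  3k**2 + 7k - 20 = (-(27/56)k + 45/56)(-(56/9)k - 224/9) + (0)
Last nonzero remainder: -(56/9)k - 224/9. Dividing through by -56/9 gives the monic gcd k + 4.

k + 4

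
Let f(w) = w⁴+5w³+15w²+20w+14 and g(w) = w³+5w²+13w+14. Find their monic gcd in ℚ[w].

w²+3w+7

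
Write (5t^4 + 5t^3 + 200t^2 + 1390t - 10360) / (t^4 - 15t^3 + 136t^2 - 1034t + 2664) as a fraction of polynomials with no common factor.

(5t + 35)/(t - 9)

Repeated division with remainder:
  5t^4 + 5t^3 + 200t^2 + 1390t - 10360 = (5)(t^4 - 15t^3 + 136t^2 - 1034t + 2664) + (80t^3 - 480t^2 + 6560t - 23680)
  t^4 - 15t^3 + 136t^2 - 1034t + 2664 = ((1/80)t - 9/80)(80t^3 - 480t^2 + 6560t - 23680) + (0)
Last nonzero remainder: 80t^3 - 480t^2 + 6560t - 23680. Dividing through by 80 gives the monic gcd t^3 - 6t^2 + 82t - 296.
Cancel t^3 - 6t^2 + 82t - 296 from numerator and denominator to get the reduced form.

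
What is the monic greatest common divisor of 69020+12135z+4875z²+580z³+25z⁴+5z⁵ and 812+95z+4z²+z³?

812+95z+4z²+z³

By polynomial division,
  5z⁵+25z⁴+580z³+4875z²+12135z+69020 = (5z²+5z+85)(z³+4z²+95z+812) + (0)
The last nonzero remainder z³+4z²+95z+812 is already monic.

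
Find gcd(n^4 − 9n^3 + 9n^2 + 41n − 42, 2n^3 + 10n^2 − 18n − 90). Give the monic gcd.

n − 3

Repeated division with remainder:
  n^4 − 9n^3 + 9n^2 + 41n − 42 = ((1/2)n − 7)(2n^3 + 10n^2 − 18n − 90) + (88n^2 − 40n − 672)
  2n^3 + 10n^2 − 18n − 90 = ((1/44)n + 15/121)(88n^2 − 40n − 672) + ((270/121)n − 810/121)
  88n^2 − 40n − 672 = ((5324/135)n + 13552/135)((270/121)n − 810/121) + (0)
Last nonzero remainder: (270/121)n − 810/121. Dividing through by 270/121 gives the monic gcd n − 3.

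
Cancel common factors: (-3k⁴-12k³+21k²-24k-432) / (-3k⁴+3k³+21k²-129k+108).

(k+4)/(k-1)

Apply the Euclidean algorithm:
  -3k⁴-12k³+21k²-24k-432 = (-3k⁴+3k³+21k²-129k+108) + (-15k³+105k-540)
  -3k⁴+3k³+21k²-129k+108 = ((1/5)k-1/5)(-15k³+105k-540) + (0)
Last nonzero remainder: -15k³+105k-540. Dividing through by -15 gives the monic gcd k³-7k+36.
Cancel k³-7k+36 from numerator and denominator to get the reduced form.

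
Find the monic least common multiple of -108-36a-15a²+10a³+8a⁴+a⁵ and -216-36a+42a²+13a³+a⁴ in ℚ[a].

-648-324a-126a²+45a³+58a⁴+14a⁵+a⁶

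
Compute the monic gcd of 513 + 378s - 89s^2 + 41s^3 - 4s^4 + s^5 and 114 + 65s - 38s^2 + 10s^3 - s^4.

Apply the Euclidean algorithm:
  s^5 - 4s^4 + 41s^3 - 89s^2 + 378s + 513 = (-s - 6)(-s^4 + 10s^3 - 38s^2 + 65s + 114) + (63s^3 - 252s^2 + 882s + 1197)
  -s^4 + 10s^3 - 38s^2 + 65s + 114 = (-(1/63)s + 2/21)(63s^3 - 252s^2 + 882s + 1197) + (0)
Last nonzero remainder: 63s^3 - 252s^2 + 882s + 1197. Dividing through by 63 gives the monic gcd s^3 - 4s^2 + 14s + 19.

19 + 14s - 4s^2 + s^3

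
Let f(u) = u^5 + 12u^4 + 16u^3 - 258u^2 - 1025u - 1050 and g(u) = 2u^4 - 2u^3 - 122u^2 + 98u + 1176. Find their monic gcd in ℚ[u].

Apply the Euclidean algorithm:
  u^5 + 12u^4 + 16u^3 - 258u^2 - 1025u - 1050 = ((1/2)u + 13/2)(2u^4 - 2u^3 - 122u^2 + 98u + 1176) + (90u^3 + 486u^2 - 2250u - 8694)
  2u^4 - 2u^3 - 122u^2 + 98u + 1176 = ((1/45)u - 32/225)(90u^3 + 486u^2 - 2250u - 8694) + (-(72/25)u^2 - (144/5)u - 1512/25)
  90u^3 + 486u^2 - 2250u - 8694 = (-(125/4)u + 575/4)(-(72/25)u^2 - (144/5)u - 1512/25) + (0)
Last nonzero remainder: -(72/25)u^2 - (144/5)u - 1512/25. Dividing through by -72/25 gives the monic gcd u^2 + 10u + 21.

u^2 + 10u + 21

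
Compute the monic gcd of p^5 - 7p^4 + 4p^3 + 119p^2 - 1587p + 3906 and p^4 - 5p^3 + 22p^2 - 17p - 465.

p^2 - 3p + 31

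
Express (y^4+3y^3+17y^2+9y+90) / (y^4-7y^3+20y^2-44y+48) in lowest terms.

Euclidean algorithm in ℚ[y]:
  y^4+3y^3+17y^2+9y+90 = (y^4-7y^3+20y^2-44y+48) + (10y^3-3y^2+53y+42)
  y^4-7y^3+20y^2-44y+48 = ((1/10)y-67/100)(10y^3-3y^2+53y+42) + ((1269/100)y^2-(1269/100)y+3807/50)
  10y^3-3y^2+53y+42 = ((1000/1269)y+700/1269)((1269/100)y^2-(1269/100)y+3807/50) + (0)
Last nonzero remainder: (1269/100)y^2-(1269/100)y+3807/50. Dividing through by 1269/100 gives the monic gcd y^2-y+6.
Cancel y^2-y+6 from numerator and denominator to get the reduced form.

(y^2+4y+15)/(y^2-6y+8)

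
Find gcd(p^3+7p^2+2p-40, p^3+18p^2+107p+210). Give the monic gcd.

By polynomial division,
  p^3+7p^2+2p-40 = (p^3+18p^2+107p+210) + (-11p^2-105p-250)
  p^3+18p^2+107p+210 = (-(1/11)p-93/121)(-11p^2-105p-250) + ((432/121)p+2160/121)
  -11p^2-105p-250 = (-(1331/432)p-3025/216)((432/121)p+2160/121) + (0)
Last nonzero remainder: (432/121)p+2160/121. Dividing through by 432/121 gives the monic gcd p+5.

p+5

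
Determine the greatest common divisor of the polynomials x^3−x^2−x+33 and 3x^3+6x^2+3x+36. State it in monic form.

x+3

Apply the Euclidean algorithm:
  x^3−x^2−x+33 = (1/3)(3x^3+6x^2+3x+36) + (−3x^2−2x+21)
  3x^3+6x^2+3x+36 = (−x−4/3)(−3x^2−2x+21) + ((64/3)x+64)
  −3x^2−2x+21 = (−(9/64)x+21/64)((64/3)x+64) + (0)
Last nonzero remainder: (64/3)x+64. Dividing through by 64/3 gives the monic gcd x+3.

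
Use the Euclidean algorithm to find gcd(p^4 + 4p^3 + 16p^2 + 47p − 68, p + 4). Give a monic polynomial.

Repeated division with remainder:
  p^4 + 4p^3 + 16p^2 + 47p − 68 = (p^3 + 16p − 17)(p + 4) + (0)
The last nonzero remainder p + 4 is already monic.

p + 4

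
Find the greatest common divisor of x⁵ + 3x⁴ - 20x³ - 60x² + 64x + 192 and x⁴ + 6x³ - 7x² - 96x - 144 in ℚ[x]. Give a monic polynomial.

x³ + 3x² - 16x - 48

Apply the Euclidean algorithm:
  x⁵ + 3x⁴ - 20x³ - 60x² + 64x + 192 = (x - 3)(x⁴ + 6x³ - 7x² - 96x - 144) + (5x³ + 15x² - 80x - 240)
  x⁴ + 6x³ - 7x² - 96x - 144 = ((1/5)x + 3/5)(5x³ + 15x² - 80x - 240) + (0)
Last nonzero remainder: 5x³ + 15x² - 80x - 240. Dividing through by 5 gives the monic gcd x³ + 3x² - 16x - 48.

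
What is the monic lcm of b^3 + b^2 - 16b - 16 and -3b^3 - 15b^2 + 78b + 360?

b^5 + 2b^4 - 45b^3 - 62b^2 + 464b + 480

Euclidean algorithm in ℚ[b]:
  b^3 + b^2 - 16b - 16 = (-1/3)(-3b^3 - 15b^2 + 78b + 360) + (-4b^2 + 10b + 104)
  -3b^3 - 15b^2 + 78b + 360 = ((3/4)b + 45/8)(-4b^2 + 10b + 104) + (-(225/4)b - 225)
  -4b^2 + 10b + 104 = ((16/225)b - 104/225)(-(225/4)b - 225) + (0)
Last nonzero remainder: -(225/4)b - 225. Dividing through by -225/4 gives the monic gcd b + 4.
Then lcm(f, g) = f·g / gcd(f, g); expanding and making the result monic gives the answer.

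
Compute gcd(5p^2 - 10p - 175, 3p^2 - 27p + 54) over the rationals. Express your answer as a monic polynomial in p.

1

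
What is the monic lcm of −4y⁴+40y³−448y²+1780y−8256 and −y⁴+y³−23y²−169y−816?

By polynomial division,
  −4y⁴+40y³−448y²+1780y−8256 = (4)(−y⁴+y³−23y²−169y−816) + (36y³−356y²+2456y−4992)
  −y⁴+y³−23y²−169y−816 = (−(1/36)y−20/81)(36y³−356y²+2456y−4992) + (−(3457/81)y²+(24199/81)y−55312/27)
  36y³−356y²+2456y−4992 = (−(2916/3457)y+8424/3457)(−(3457/81)y²+(24199/81)y−55312/27) + (0)
Last nonzero remainder: −(3457/81)y²+(24199/81)y−55312/27. Dividing through by −3457/81 gives the monic gcd y²−7y+48.
Then lcm(f, g) = f·g / gcd(f, g); expanding and making the result monic gives the answer.

y⁶−4y⁵+69y⁴+57y³+1298y²+4819y+35088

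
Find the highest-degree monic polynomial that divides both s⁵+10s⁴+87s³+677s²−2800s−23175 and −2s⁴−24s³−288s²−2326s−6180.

s³+6s²+108s+515

Repeated division with remainder:
  s⁵+10s⁴+87s³+677s²−2800s−23175 = (−(1/2)s+1)(−2s⁴−24s³−288s²−2326s−6180) + (−33s³−198s²−3564s−16995)
  −2s⁴−24s³−288s²−2326s−6180 = ((2/33)s+4/11)(−33s³−198s²−3564s−16995) + (0)
Last nonzero remainder: −33s³−198s²−3564s−16995. Dividing through by −33 gives the monic gcd s³+6s²+108s+515.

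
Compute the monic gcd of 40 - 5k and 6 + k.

1

By polynomial division,
  -5k + 40 = (-5)(k + 6) + (70)
  k + 6 = ((1/70)k + 3/35)(70) + (0)
The last nonzero remainder is the constant 70, so the polynomials are coprime and gcd = 1.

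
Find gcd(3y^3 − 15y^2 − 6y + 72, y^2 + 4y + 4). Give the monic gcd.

y + 2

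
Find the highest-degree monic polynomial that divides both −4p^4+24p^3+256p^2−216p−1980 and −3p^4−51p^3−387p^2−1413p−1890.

p^2+8p+15

Euclidean algorithm in ℚ[p]:
  −4p^4+24p^3+256p^2−216p−1980 = (4/3)(−3p^4−51p^3−387p^2−1413p−1890) + (92p^3+772p^2+1668p+540)
  −3p^4−51p^3−387p^2−1413p−1890 = (−(3/92)p−297/1058)(92p^3+772p^2+1668p+540) + (−(61308/529)p^2−(490464/529)p−919620/529)
  92p^3+772p^2+1668p+540 = (−(12167/15327)p−529/1703)(−(61308/529)p^2−(490464/529)p−919620/529) + (0)
Last nonzero remainder: −(61308/529)p^2−(490464/529)p−919620/529. Dividing through by −61308/529 gives the monic gcd p^2+8p+15.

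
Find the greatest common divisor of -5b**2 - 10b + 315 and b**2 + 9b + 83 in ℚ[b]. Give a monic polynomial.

Repeated division with remainder:
  -5b**2 - 10b + 315 = (-5)(b**2 + 9b + 83) + (35b + 730)
  b**2 + 9b + 83 = ((1/35)b - 83/245)(35b + 730) + (16185/49)
  35b + 730 = ((343/3237)b + 7154/3237)(16185/49) + (0)
The last nonzero remainder is the constant 16185/49, so the polynomials are coprime and gcd = 1.

1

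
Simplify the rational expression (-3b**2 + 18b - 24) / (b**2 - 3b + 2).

(-3b + 12)/(b - 1)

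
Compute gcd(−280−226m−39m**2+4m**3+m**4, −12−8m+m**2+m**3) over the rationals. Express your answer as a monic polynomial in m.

2+m

By polynomial division,
  m**4+4m**3−39m**2−226m−280 = (m+3)(m**3+m**2−8m−12) + (−34m**2−190m−244)
  m**3+m**2−8m−12 = (−(1/34)m+39/289)(−34m**2−190m−244) + ((3024/289)m+6048/289)
  −34m**2−190m−244 = (−(4913/1512)m−17629/1512)((3024/289)m+6048/289) + (0)
Last nonzero remainder: (3024/289)m+6048/289. Dividing through by 3024/289 gives the monic gcd m+2.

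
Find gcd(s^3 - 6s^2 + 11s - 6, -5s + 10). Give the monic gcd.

s - 2

By polynomial division,
  s^3 - 6s^2 + 11s - 6 = (-(1/5)s^2 + (4/5)s - 3/5)(-5s + 10) + (0)
Last nonzero remainder: -5s + 10. Dividing through by -5 gives the monic gcd s - 2.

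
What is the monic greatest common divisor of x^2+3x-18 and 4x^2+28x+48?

1

Repeated division with remainder:
  x^2+3x-18 = (1/4)(4x^2+28x+48) + (-4x-30)
  4x^2+28x+48 = (-x+1/2)(-4x-30) + (63)
  -4x-30 = (-(4/63)x-10/21)(63) + (0)
The last nonzero remainder is the constant 63, so the polynomials are coprime and gcd = 1.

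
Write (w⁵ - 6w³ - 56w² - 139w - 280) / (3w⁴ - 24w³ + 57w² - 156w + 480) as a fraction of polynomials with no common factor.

Euclidean algorithm in ℚ[w]:
  w⁵ - 6w³ - 56w² - 139w - 280 = ((1/3)w + 8/3)(3w⁴ - 24w³ + 57w² - 156w + 480) + (39w³ - 156w² + 117w - 1560)
  3w⁴ - 24w³ + 57w² - 156w + 480 = ((1/13)w - 4/13)(39w³ - 156w² + 117w - 1560) + (0)
Last nonzero remainder: 39w³ - 156w² + 117w - 1560. Dividing through by 39 gives the monic gcd w³ - 4w² + 3w - 40.
Cancel w³ - 4w² + 3w - 40 from numerator and denominator to get the reduced form.

(w² + 4w + 7)/(3w - 12)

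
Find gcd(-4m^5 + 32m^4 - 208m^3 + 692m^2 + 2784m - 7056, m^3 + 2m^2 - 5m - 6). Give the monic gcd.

m^2 + m - 6

Repeated division with remainder:
  -4m^5 + 32m^4 - 208m^3 + 692m^2 + 2784m - 7056 = (-4m^2 + 40m - 308)(m^3 + 2m^2 - 5m - 6) + (1484m^2 + 1484m - 8904)
  m^3 + 2m^2 - 5m - 6 = ((1/1484)m + 1/1484)(1484m^2 + 1484m - 8904) + (0)
Last nonzero remainder: 1484m^2 + 1484m - 8904. Dividing through by 1484 gives the monic gcd m^2 + m - 6.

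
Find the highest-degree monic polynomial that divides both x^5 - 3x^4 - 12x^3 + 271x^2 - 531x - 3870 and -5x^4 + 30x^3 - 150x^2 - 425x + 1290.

By polynomial division,
  x^5 - 3x^4 - 12x^3 + 271x^2 - 531x - 3870 = (-(1/5)x - 3/5)(-5x^4 + 30x^3 - 150x^2 - 425x + 1290) + (-24x^3 + 96x^2 - 528x - 3096)
  -5x^4 + 30x^3 - 150x^2 - 425x + 1290 = ((5/24)x - 5/12)(-24x^3 + 96x^2 - 528x - 3096) + (0)
Last nonzero remainder: -24x^3 + 96x^2 - 528x - 3096. Dividing through by -24 gives the monic gcd x^3 - 4x^2 + 22x + 129.

x^3 - 4x^2 + 22x + 129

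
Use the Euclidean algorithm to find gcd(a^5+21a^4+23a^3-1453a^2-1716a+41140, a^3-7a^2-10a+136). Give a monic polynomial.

a^2-11a+34

By polynomial division,
  a^5+21a^4+23a^3-1453a^2-1716a+41140 = (a^2+28a+229)(a^3-7a^2-10a+136) + (294a^2-3234a+9996)
  a^3-7a^2-10a+136 = ((1/294)a+2/147)(294a^2-3234a+9996) + (0)
Last nonzero remainder: 294a^2-3234a+9996. Dividing through by 294 gives the monic gcd a^2-11a+34.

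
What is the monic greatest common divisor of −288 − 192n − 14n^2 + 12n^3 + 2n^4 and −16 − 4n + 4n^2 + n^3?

4 + n

Euclidean algorithm in ℚ[n]:
  2n^4 + 12n^3 − 14n^2 − 192n − 288 = (2n + 4)(n^3 + 4n^2 − 4n − 16) + (−22n^2 − 144n − 224)
  n^3 + 4n^2 − 4n − 16 = (−(1/22)n + 14/121)(−22n^2 − 144n − 224) + ((300/121)n + 1200/121)
  −22n^2 − 144n − 224 = (−(1331/150)n − 1694/75)((300/121)n + 1200/121) + (0)
Last nonzero remainder: (300/121)n + 1200/121. Dividing through by 300/121 gives the monic gcd n + 4.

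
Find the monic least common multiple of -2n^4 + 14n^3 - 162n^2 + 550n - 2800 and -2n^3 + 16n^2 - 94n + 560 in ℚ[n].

n^5 - 14n^4 + 130n^3 - 842n^2 + 3325n - 9800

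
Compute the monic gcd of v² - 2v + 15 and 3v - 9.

Repeated division with remainder:
  v² - 2v + 15 = ((1/3)v + 1/3)(3v - 9) + (18)
  3v - 9 = ((1/6)v - 1/2)(18) + (0)
The last nonzero remainder is the constant 18, so the polynomials are coprime and gcd = 1.

1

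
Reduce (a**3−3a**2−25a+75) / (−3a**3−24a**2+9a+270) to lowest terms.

(−a+5)/(3a+18)

Euclidean algorithm in ℚ[a]:
  a**3−3a**2−25a+75 = (−1/3)(−3a**3−24a**2+9a+270) + (−11a**2−22a+165)
  −3a**3−24a**2+9a+270 = ((3/11)a+18/11)(−11a**2−22a+165) + (0)
Last nonzero remainder: −11a**2−22a+165. Dividing through by −11 gives the monic gcd a**2+2a−15.
Cancel a**2+2a−15 from numerator and denominator to get the reduced form.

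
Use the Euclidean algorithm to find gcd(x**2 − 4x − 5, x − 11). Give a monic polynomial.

1

Euclidean algorithm in ℚ[x]:
  x**2 − 4x − 5 = (x + 7)(x − 11) + (72)
  x − 11 = ((1/72)x − 11/72)(72) + (0)
The last nonzero remainder is the constant 72, so the polynomials are coprime and gcd = 1.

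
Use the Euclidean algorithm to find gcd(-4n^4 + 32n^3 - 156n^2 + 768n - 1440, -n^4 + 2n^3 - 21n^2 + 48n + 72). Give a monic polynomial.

n^3 - 3n^2 + 24n - 72

By polynomial division,
  -4n^4 + 32n^3 - 156n^2 + 768n - 1440 = (4)(-n^4 + 2n^3 - 21n^2 + 48n + 72) + (24n^3 - 72n^2 + 576n - 1728)
  -n^4 + 2n^3 - 21n^2 + 48n + 72 = (-(1/24)n - 1/24)(24n^3 - 72n^2 + 576n - 1728) + (0)
Last nonzero remainder: 24n^3 - 72n^2 + 576n - 1728. Dividing through by 24 gives the monic gcd n^3 - 3n^2 + 24n - 72.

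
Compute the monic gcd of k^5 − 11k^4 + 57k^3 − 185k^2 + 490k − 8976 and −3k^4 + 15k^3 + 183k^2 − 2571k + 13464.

k^3 − 16k^2 + 115k − 408

Repeated division with remainder:
  k^5 − 11k^4 + 57k^3 − 185k^2 + 490k − 8976 = (−(1/3)k + 2)(−3k^4 + 15k^3 + 183k^2 − 2571k + 13464) + (88k^3 − 1408k^2 + 10120k − 35904)
  −3k^4 + 15k^3 + 183k^2 − 2571k + 13464 = (−(3/88)k − 3/8)(88k^3 − 1408k^2 + 10120k − 35904) + (0)
Last nonzero remainder: 88k^3 − 1408k^2 + 10120k − 35904. Dividing through by 88 gives the monic gcd k^3 − 16k^2 + 115k − 408.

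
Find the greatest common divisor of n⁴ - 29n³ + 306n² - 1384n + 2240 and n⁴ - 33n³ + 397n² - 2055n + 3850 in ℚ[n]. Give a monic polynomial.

n² - 17n + 70

Apply the Euclidean algorithm:
  n⁴ - 29n³ + 306n² - 1384n + 2240 = (n⁴ - 33n³ + 397n² - 2055n + 3850) + (4n³ - 91n² + 671n - 1610)
  n⁴ - 33n³ + 397n² - 2055n + 3850 = ((1/4)n - 41/16)(4n³ - 91n² + 671n - 1610) + (-(63/16)n² + (1071/16)n - 2205/8)
  4n³ - 91n² + 671n - 1610 = (-(64/63)n + 368/63)(-(63/16)n² + (1071/16)n - 2205/8) + (0)
Last nonzero remainder: -(63/16)n² + (1071/16)n - 2205/8. Dividing through by -63/16 gives the monic gcd n² - 17n + 70.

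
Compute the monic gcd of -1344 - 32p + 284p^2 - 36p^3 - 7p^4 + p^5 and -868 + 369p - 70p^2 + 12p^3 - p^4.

28 - 11p + p^2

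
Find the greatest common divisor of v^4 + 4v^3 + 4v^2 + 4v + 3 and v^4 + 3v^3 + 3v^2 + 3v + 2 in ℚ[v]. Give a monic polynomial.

v^3 + v^2 + v + 1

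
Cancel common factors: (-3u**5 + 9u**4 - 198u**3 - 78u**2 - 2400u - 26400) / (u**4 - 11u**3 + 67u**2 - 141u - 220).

(-3u**3 - 12u**2 - 150u - 600)/(u**2 - 4u - 5)

Repeated division with remainder:
  -3u**5 + 9u**4 - 198u**3 - 78u**2 - 2400u - 26400 = (-3u - 24)(u**4 - 11u**3 + 67u**2 - 141u - 220) + (-261u**3 + 1107u**2 - 6444u - 31680)
  u**4 - 11u**3 + 67u**2 - 141u - 220 = (-(1/261)u + 196/7569)(-261u**3 + 1107u**2 - 6444u - 31680) + ((11475/841)u**2 - (80325/841)u + 504900/841)
  -261u**3 + 1107u**2 - 6444u - 31680 = (-(24389/1275)u - 13456/255)((11475/841)u**2 - (80325/841)u + 504900/841) + (0)
Last nonzero remainder: (11475/841)u**2 - (80325/841)u + 504900/841. Dividing through by 11475/841 gives the monic gcd u**2 - 7u + 44.
Cancel u**2 - 7u + 44 from numerator and denominator to get the reduced form.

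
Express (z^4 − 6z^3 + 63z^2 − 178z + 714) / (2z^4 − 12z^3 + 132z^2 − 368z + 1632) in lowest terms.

By polynomial division,
  z^4 − 6z^3 + 63z^2 − 178z + 714 = (1/2)(2z^4 − 12z^3 + 132z^2 − 368z + 1632) + (−3z^2 + 6z − 102)
  2z^4 − 12z^3 + 132z^2 − 368z + 1632 = (−(2/3)z^2 + (8/3)z − 16)(−3z^2 + 6z − 102) + (0)
Last nonzero remainder: −3z^2 + 6z − 102. Dividing through by −3 gives the monic gcd z^2 − 2z + 34.
Cancel z^2 − 2z + 34 from numerator and denominator to get the reduced form.

(z^2 − 4z + 21)/(2z^2 − 8z + 48)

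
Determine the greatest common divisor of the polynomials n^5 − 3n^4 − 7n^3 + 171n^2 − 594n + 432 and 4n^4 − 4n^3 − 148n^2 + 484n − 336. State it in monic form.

n^2 − 4n + 3

Repeated division with remainder:
  n^5 − 3n^4 − 7n^3 + 171n^2 − 594n + 432 = ((1/4)n − 1/2)(4n^4 − 4n^3 − 148n^2 + 484n − 336) + (28n^3 − 24n^2 − 268n + 264)
  4n^4 − 4n^3 − 148n^2 + 484n − 336 = ((1/7)n − 1/49)(28n^3 − 24n^2 − 268n + 264) + (−(5400/49)n^2 + (21600/49)n − 16200/49)
  28n^3 − 24n^2 − 268n + 264 = (−(343/1350)n − 539/675)(−(5400/49)n^2 + (21600/49)n − 16200/49) + (0)
Last nonzero remainder: −(5400/49)n^2 + (21600/49)n − 16200/49. Dividing through by −5400/49 gives the monic gcd n^2 − 4n + 3.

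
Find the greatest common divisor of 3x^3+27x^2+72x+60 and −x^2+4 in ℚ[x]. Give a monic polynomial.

x+2

Euclidean algorithm in ℚ[x]:
  3x^3+27x^2+72x+60 = (−3x−27)(−x^2+4) + (84x+168)
  −x^2+4 = (−(1/84)x+1/42)(84x+168) + (0)
Last nonzero remainder: 84x+168. Dividing through by 84 gives the monic gcd x+2.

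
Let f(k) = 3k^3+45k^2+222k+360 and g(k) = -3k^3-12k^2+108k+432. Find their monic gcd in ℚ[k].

Euclidean algorithm in ℚ[k]:
  3k^3+45k^2+222k+360 = (-1)(-3k^3-12k^2+108k+432) + (33k^2+330k+792)
  -3k^3-12k^2+108k+432 = (-(1/11)k+6/11)(33k^2+330k+792) + (0)
Last nonzero remainder: 33k^2+330k+792. Dividing through by 33 gives the monic gcd k^2+10k+24.

k^2+10k+24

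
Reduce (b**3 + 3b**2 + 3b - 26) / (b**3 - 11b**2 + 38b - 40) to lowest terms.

(b**2 + 5b + 13)/(b**2 - 9b + 20)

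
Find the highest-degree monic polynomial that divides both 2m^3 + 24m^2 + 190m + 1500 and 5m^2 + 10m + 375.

m^2 + 2m + 75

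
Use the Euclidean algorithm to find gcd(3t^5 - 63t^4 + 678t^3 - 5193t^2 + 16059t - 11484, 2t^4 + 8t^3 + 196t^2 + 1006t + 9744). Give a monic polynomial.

t^2 - 5t + 87

Apply the Euclidean algorithm:
  3t^5 - 63t^4 + 678t^3 - 5193t^2 + 16059t - 11484 = ((3/2)t - 75/2)(2t^4 + 8t^3 + 196t^2 + 1006t + 9744) + (684t^3 + 648t^2 + 39168t + 353916)
  2t^4 + 8t^3 + 196t^2 + 1006t + 9744 = ((1/342)t + 29/3249)(684t^3 + 648t^2 + 39168t + 353916) + ((27324/361)t^2 - (136620/361)t + 2377188/361)
  684t^3 + 648t^2 + 39168t + 353916 = ((6859/759)t + 40793/759)((27324/361)t^2 - (136620/361)t + 2377188/361) + (0)
Last nonzero remainder: (27324/361)t^2 - (136620/361)t + 2377188/361. Dividing through by 27324/361 gives the monic gcd t^2 - 5t + 87.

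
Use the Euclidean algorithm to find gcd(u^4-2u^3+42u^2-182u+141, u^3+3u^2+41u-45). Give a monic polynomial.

Repeated division with remainder:
  u^4-2u^3+42u^2-182u+141 = (u-5)(u^3+3u^2+41u-45) + (16u^2+68u-84)
  u^3+3u^2+41u-45 = ((1/16)u-5/64)(16u^2+68u-84) + ((825/16)u-825/16)
  16u^2+68u-84 = ((256/825)u+448/275)((825/16)u-825/16) + (0)
Last nonzero remainder: (825/16)u-825/16. Dividing through by 825/16 gives the monic gcd u-1.

u-1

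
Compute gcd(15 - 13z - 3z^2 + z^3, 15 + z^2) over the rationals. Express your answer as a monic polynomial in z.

1

Apply the Euclidean algorithm:
  z^3 - 3z^2 - 13z + 15 = (z - 3)(z^2 + 15) + (-28z + 60)
  z^2 + 15 = (-(1/28)z - 15/196)(-28z + 60) + (960/49)
  -28z + 60 = (-(343/240)z + 49/16)(960/49) + (0)
The last nonzero remainder is the constant 960/49, so the polynomials are coprime and gcd = 1.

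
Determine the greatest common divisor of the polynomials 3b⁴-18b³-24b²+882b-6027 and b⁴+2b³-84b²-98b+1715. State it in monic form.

b²-49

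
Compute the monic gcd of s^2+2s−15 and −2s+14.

Repeated division with remainder:
  s^2+2s−15 = (−(1/2)s−9/2)(−2s+14) + (48)
  −2s+14 = (−(1/24)s+7/24)(48) + (0)
The last nonzero remainder is the constant 48, so the polynomials are coprime and gcd = 1.

1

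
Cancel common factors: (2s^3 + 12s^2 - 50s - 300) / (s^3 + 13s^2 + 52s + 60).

(2s - 10)/(s + 2)

Apply the Euclidean algorithm:
  2s^3 + 12s^2 - 50s - 300 = (2)(s^3 + 13s^2 + 52s + 60) + (-14s^2 - 154s - 420)
  s^3 + 13s^2 + 52s + 60 = (-(1/14)s - 1/7)(-14s^2 - 154s - 420) + (0)
Last nonzero remainder: -14s^2 - 154s - 420. Dividing through by -14 gives the monic gcd s^2 + 11s + 30.
Cancel s^2 + 11s + 30 from numerator and denominator to get the reduced form.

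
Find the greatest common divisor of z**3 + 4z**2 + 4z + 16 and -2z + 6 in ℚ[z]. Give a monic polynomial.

1

Repeated division with remainder:
  z**3 + 4z**2 + 4z + 16 = (-(1/2)z**2 - (7/2)z - 25/2)(-2z + 6) + (91)
  -2z + 6 = (-(2/91)z + 6/91)(91) + (0)
The last nonzero remainder is the constant 91, so the polynomials are coprime and gcd = 1.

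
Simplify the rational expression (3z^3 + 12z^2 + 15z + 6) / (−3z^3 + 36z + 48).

(−z^2 − 2z − 1)/(z^2 − 2z − 8)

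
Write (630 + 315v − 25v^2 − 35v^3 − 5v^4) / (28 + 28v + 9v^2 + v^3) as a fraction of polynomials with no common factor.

Repeated division with remainder:
  −5v^4 − 35v^3 − 25v^2 + 315v + 630 = (−5v + 10)(v^3 + 9v^2 + 28v + 28) + (25v^2 + 175v + 350)
  v^3 + 9v^2 + 28v + 28 = ((1/25)v + 2/25)(25v^2 + 175v + 350) + (0)
Last nonzero remainder: 25v^2 + 175v + 350. Dividing through by 25 gives the monic gcd v^2 + 7v + 14.
Cancel v^2 + 7v + 14 from numerator and denominator to get the reduced form.

(45 − 5v^2)/(2 + v)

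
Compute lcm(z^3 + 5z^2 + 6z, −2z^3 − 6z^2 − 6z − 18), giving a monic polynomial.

z^5 + 5z^4 + 9z^3 + 15z^2 + 18z

Repeated division with remainder:
  z^3 + 5z^2 + 6z = (−1/2)(−2z^3 − 6z^2 − 6z − 18) + (2z^2 + 3z − 9)
  −2z^3 − 6z^2 − 6z − 18 = (−z − 3/2)(2z^2 + 3z − 9) + (−(21/2)z − 63/2)
  2z^2 + 3z − 9 = (−(4/21)z + 2/7)(−(21/2)z − 63/2) + (0)
Last nonzero remainder: −(21/2)z − 63/2. Dividing through by −21/2 gives the monic gcd z + 3.
Then lcm(f, g) = f·g / gcd(f, g); expanding and making the result monic gives the answer.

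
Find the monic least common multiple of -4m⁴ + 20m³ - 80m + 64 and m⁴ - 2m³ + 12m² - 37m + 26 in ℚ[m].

By polynomial division,
  -4m⁴ + 20m³ - 80m + 64 = (-4)(m⁴ - 2m³ + 12m² - 37m + 26) + (12m³ + 48m² - 228m + 168)
  m⁴ - 2m³ + 12m² - 37m + 26 = ((1/12)m - 1/2)(12m³ + 48m² - 228m + 168) + (55m² - 165m + 110)
  12m³ + 48m² - 228m + 168 = ((12/55)m + 84/55)(55m² - 165m + 110) + (0)
Last nonzero remainder: 55m² - 165m + 110. Dividing through by 55 gives the monic gcd m² - 3m + 2.
Then lcm(f, g) = f·g / gcd(f, g); expanding and making the result monic gives the answer.

m⁶ - 4m⁵ + 8m⁴ - 45m³ + 4m² + 244m - 208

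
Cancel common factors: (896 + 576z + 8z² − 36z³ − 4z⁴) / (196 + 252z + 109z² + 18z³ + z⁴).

Repeated division with remainder:
  −4z⁴ − 36z³ + 8z² + 576z + 896 = (−4)(z⁴ + 18z³ + 109z² + 252z + 196) + (36z³ + 444z² + 1584z + 1680)
  z⁴ + 18z³ + 109z² + 252z + 196 = ((1/36)z + 17/108)(36z³ + 444z² + 1584z + 1680) + (−(44/9)z² − 44z − 616/9)
  36z³ + 444z² + 1584z + 1680 = (−(81/11)z − 270/11)(−(44/9)z² − 44z − 616/9) + (0)
Last nonzero remainder: −(44/9)z² − 44z − 616/9. Dividing through by −44/9 gives the monic gcd z² + 9z + 14.
Cancel z² + 9z + 14 from numerator and denominator to get the reduced form.

(64 − 4z²)/(14 + 9z + z²)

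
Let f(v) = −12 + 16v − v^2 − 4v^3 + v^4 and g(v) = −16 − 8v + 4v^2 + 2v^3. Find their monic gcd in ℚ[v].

−4 + v^2

By polynomial division,
  v^4 − 4v^3 − v^2 + 16v − 12 = ((1/2)v − 3)(2v^3 + 4v^2 − 8v − 16) + (15v^2 − 60)
  2v^3 + 4v^2 − 8v − 16 = ((2/15)v + 4/15)(15v^2 − 60) + (0)
Last nonzero remainder: 15v^2 − 60. Dividing through by 15 gives the monic gcd v^2 − 4.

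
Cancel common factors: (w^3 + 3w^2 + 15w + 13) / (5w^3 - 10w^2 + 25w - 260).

(w + 1)/(5w - 20)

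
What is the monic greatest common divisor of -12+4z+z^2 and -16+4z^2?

Repeated division with remainder:
  z^2+4z-12 = (1/4)(4z^2-16) + (4z-8)
  4z^2-16 = (z+2)(4z-8) + (0)
Last nonzero remainder: 4z-8. Dividing through by 4 gives the monic gcd z-2.

-2+z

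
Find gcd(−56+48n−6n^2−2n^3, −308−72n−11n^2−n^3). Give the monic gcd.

Euclidean algorithm in ℚ[n]:
  −2n^3−6n^2+48n−56 = (2)(−n^3−11n^2−72n−308) + (16n^2+192n+560)
  −n^3−11n^2−72n−308 = (−(1/16)n+1/16)(16n^2+192n+560) + (−49n−343)
  16n^2+192n+560 = (−(16/49)n−80/49)(−49n−343) + (0)
Last nonzero remainder: −49n−343. Dividing through by −49 gives the monic gcd n+7.

7+n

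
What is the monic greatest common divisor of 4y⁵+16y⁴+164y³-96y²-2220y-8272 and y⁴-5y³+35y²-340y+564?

y²+3y+47

Apply the Euclidean algorithm:
  4y⁵+16y⁴+164y³-96y²-2220y-8272 = (4y+36)(y⁴-5y³+35y²-340y+564) + (204y³+4y²+7764y-28576)
  y⁴-5y³+35y²-340y+564 = ((1/204)y-64/2601)(204y³+4y²+7764y-28576) + (-(7700/2601)y²-(7700/867)y-361900/2601)
  204y³+4y²+7764y-28576 = (-(132651/1925)y+395352/1925)(-(7700/2601)y²-(7700/867)y-361900/2601) + (0)
Last nonzero remainder: -(7700/2601)y²-(7700/867)y-361900/2601. Dividing through by -7700/2601 gives the monic gcd y²+3y+47.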